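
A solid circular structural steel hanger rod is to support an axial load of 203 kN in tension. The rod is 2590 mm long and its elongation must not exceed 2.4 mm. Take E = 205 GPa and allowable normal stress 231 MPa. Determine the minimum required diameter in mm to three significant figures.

36.9 mm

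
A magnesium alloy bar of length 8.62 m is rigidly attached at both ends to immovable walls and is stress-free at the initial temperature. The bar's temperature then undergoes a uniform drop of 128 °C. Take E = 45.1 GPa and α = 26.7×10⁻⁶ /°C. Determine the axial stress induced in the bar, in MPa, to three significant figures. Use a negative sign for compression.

Free thermal expansion αLΔT = 26.7e-6 · 8620 · -128 = -29.46 mm.
The walls impose strain ε = −(-29.46)/8620 = 3.4176e-03; σ = Eε = 45100 · 3.4176e-03 = 154.1 MPa.

154 MPa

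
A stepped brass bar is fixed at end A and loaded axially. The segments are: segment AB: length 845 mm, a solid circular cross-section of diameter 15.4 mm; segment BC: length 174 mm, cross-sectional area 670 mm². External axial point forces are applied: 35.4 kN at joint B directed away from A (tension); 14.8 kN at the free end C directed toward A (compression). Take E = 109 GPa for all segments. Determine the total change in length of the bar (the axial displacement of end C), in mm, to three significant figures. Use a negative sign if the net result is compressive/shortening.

Internal axial forces (sectioning from the free end, tension +): N_BC = -14.8 kN, N_AB = 20.6 kN.
A_AB = 186.3 mm².
δ_AB = 20600·845/(186.3·109000) = 0.8574 mm
δ_BC = -14800·174/(670·109000) = -0.03526 mm
δ = Σδ_i = 0.8221 mm.

0.822 mm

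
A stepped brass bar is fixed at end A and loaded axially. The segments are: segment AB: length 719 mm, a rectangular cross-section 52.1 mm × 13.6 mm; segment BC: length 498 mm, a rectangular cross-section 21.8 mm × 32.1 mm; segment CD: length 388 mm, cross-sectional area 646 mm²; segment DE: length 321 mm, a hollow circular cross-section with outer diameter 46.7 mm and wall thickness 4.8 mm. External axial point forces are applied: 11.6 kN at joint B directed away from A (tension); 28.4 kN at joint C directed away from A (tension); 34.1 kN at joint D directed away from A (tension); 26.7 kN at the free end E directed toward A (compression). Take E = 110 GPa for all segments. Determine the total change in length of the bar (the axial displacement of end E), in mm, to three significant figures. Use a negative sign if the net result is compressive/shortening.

0.586 mm

Internal axial forces (sectioning from the free end, tension +): N_DE = -26.7 kN, N_CD = 7.4 kN, N_BC = 35.8 kN, N_AB = 47.4 kN.
A_AB = 708.6 mm².
A_BC = 699.8 mm².
A_DE = 631.8 mm².
δ_AB = 47400·719/(708.6·110000) = 0.4373 mm
δ_BC = 35800·498/(699.8·110000) = 0.2316 mm
δ_CD = 7400·388/(646·110000) = 0.04041 mm
δ_DE = -26700·321/(631.8·110000) = -0.1233 mm
δ = Σδ_i = 0.586 mm.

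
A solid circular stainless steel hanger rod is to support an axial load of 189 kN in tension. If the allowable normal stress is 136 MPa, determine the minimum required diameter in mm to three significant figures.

42.1 mm

Required area A ≥ P/σ_allow = 189000/136 = 1390 mm².
For a solid circular section, d ≥ √(4A/π) = 42.06 mm.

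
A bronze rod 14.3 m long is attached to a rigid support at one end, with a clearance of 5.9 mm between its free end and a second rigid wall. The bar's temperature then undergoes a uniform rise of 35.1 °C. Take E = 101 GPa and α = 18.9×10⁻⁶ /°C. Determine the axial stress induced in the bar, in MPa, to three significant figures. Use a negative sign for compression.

Free thermal expansion αLΔT = 18.9e-6 · 14300 · 35.1 = 9.486 mm.
The walls engage after the gap closes; constrained expansion = 9.486 − 5.9 = 3.586 mm.
The walls impose strain ε = −(3.586)/14300 = -2.5080e-04; σ = Eε = 101000 · -2.5080e-04 = -25.33 MPa.

-25.3 MPa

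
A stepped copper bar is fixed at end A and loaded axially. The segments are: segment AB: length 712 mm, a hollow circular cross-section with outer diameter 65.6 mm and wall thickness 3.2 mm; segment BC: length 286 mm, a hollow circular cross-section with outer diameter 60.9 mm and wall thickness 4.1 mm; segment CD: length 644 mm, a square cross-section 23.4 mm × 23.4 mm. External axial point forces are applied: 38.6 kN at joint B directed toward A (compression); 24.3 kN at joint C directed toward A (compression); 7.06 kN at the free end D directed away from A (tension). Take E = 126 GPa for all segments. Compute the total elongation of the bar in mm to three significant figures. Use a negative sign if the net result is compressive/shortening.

Internal axial forces (sectioning from the free end, tension +): N_CD = 7.06 kN, N_BC = -17.24 kN, N_AB = -55.84 kN.
A_AB = 627.3 mm².
A_BC = 731.6 mm².
A_CD = 547.6 mm².
δ_AB = -55840·712/(627.3·126000) = -0.503 mm
δ_BC = -17240·286/(731.6·126000) = -0.05349 mm
δ_CD = 7060·644/(547.6·126000) = 0.0659 mm
δ = Σδ_i = -0.4906 mm.

-0.491 mm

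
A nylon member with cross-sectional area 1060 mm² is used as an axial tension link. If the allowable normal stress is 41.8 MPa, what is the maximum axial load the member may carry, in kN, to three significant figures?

44.3 kN

P_max = σ_allow · A = 41.8 · 1060 = 44310 N = 44.31 kN.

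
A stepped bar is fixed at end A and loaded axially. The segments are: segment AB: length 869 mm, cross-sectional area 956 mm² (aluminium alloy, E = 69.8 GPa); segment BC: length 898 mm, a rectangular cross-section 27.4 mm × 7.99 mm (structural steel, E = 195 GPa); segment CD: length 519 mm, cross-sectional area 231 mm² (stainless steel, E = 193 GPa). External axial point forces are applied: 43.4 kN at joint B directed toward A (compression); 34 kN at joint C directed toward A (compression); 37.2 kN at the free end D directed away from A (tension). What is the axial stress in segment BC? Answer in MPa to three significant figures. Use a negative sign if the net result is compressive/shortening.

Internal axial forces (sectioning from the free end, tension +): N_CD = 37.2 kN, N_BC = 3.2 kN, N_AB = -40.2 kN.
A_BC = 218.9 mm².
σ_BC = N_BC/A_BC = 3200/218.9 = 14.62 MPa.

14.6 MPa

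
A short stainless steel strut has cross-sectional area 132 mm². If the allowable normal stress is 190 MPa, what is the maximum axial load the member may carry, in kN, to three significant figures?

25.1 kN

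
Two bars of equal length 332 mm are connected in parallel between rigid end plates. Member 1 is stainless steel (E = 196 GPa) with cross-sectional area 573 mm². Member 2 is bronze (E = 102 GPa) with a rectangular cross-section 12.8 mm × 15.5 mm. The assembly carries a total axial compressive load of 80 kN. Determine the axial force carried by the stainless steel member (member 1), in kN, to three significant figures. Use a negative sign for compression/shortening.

-67.8 kN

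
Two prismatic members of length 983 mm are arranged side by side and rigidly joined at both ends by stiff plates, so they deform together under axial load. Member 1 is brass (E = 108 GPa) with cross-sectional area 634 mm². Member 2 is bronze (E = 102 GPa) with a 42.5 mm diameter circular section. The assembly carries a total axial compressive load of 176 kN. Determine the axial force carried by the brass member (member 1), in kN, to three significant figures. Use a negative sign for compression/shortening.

-56.5 kN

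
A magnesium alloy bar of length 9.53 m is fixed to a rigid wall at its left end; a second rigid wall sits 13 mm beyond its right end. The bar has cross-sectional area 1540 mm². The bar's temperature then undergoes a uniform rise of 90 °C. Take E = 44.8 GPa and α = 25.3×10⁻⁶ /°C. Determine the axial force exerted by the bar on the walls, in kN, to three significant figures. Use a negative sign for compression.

Free thermal expansion αLΔT = 25.3e-6 · 9530 · 90 = 21.7 mm.
The walls engage after the gap closes; constrained expansion = 21.7 − 13 = 8.7 mm.
The walls impose strain ε = −(8.7)/9530 = -9.1289e-04; σ = Eε = 44800 · -9.1289e-04 = -40.9 MPa.
Wall reaction R = σ·A = -40.9·1540 = -62980 N = -62.98 kN.

-63.0 kN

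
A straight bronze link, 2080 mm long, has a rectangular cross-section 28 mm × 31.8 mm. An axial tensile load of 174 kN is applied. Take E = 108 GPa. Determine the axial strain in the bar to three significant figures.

0.00181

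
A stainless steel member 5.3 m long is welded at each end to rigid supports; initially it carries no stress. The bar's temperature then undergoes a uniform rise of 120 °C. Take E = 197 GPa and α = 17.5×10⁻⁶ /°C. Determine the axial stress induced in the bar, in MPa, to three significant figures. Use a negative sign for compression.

-414 MPa

Free thermal expansion αLΔT = 17.5e-6 · 5300 · 120 = 11.13 mm.
The walls impose strain ε = −(11.13)/5300 = -2.1000e-03; σ = Eε = 197000 · -2.1000e-03 = -413.7 MPa.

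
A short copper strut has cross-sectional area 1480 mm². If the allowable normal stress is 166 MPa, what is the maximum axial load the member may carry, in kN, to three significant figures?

P_max = σ_allow · A = 166 · 1480 = 245700 N = 245.7 kN.

246 kN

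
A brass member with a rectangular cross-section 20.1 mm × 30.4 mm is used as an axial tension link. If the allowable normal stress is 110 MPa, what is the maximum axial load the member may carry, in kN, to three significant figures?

A = 611 mm².
P_max = σ_allow · A = 110 · 611 = 67210 N = 67.21 kN.

67.2 kN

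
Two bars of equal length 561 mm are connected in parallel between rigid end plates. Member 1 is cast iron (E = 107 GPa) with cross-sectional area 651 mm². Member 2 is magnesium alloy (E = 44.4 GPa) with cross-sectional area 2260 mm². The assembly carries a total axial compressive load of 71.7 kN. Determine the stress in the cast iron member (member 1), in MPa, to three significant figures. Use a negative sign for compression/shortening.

-45.1 MPa

Equal strain + equilibrium ⇒ each member carries load in proportion to AE: A₁E₁ = 69660000 N, A₂E₂ = 100300000 N, ΣAE = 170000000 N.
σ₁ = P·E₁/ΣAE = -71700·107000/170000000 = -45.13 MPa.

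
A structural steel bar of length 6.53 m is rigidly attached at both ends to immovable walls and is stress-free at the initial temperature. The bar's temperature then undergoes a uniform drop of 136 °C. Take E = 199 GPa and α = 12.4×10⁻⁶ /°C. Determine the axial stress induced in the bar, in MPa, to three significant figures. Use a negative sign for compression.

Free thermal expansion αLΔT = 12.4e-6 · 6530 · -136 = -11.01 mm.
The walls impose strain ε = −(-11.01)/6530 = 1.6864e-03; σ = Eε = 199000 · 1.6864e-03 = 335.6 MPa.

336 MPa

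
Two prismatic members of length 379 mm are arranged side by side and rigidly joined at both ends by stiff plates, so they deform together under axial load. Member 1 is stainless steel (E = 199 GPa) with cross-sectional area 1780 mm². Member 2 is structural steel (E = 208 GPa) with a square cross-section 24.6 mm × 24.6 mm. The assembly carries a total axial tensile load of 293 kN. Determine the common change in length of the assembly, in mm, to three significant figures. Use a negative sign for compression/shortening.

0.231 mm

A_2 = 605.2 mm².
Equal strain + equilibrium ⇒ each member carries load in proportion to AE: A₁E₁ = 354200000 N, A₂E₂ = 125900000 N, ΣAE = 480100000 N.
δ = PL/ΣAE = 293000·379/480100000 = 0.2313 mm.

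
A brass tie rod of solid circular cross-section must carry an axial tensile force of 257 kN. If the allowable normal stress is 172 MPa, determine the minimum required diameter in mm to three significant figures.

Required area A ≥ P/σ_allow = 257000/172 = 1494 mm².
For a solid circular section, d ≥ √(4A/π) = 43.62 mm.

43.6 mm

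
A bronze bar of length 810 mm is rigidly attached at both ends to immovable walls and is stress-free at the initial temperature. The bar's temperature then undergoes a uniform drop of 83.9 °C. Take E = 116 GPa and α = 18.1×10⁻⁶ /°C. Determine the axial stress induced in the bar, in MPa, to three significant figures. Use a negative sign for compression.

Free thermal expansion αLΔT = 18.1e-6 · 810 · -83.9 = -1.23 mm.
The walls impose strain ε = −(-1.23)/810 = 1.5186e-03; σ = Eε = 116000 · 1.5186e-03 = 176.2 MPa.

176 MPa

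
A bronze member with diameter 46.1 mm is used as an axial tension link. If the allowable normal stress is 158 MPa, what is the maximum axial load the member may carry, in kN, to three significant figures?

264 kN

A = 1669 mm².
P_max = σ_allow · A = 158 · 1669 = 263700 N = 263.7 kN.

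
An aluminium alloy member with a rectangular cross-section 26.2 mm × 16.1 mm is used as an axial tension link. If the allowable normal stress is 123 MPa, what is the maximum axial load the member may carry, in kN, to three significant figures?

A = 421.8 mm².
P_max = σ_allow · A = 123 · 421.8 = 51880 N = 51.88 kN.

51.9 kN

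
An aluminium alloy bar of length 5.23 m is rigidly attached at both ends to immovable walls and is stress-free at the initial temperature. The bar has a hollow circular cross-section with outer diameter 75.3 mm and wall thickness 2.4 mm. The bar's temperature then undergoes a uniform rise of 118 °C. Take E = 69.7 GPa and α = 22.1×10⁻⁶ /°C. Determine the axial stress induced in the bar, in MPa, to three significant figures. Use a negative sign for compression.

-182 MPa

Free thermal expansion αLΔT = 22.1e-6 · 5230 · 118 = 13.64 mm.
The walls impose strain ε = −(13.64)/5230 = -2.6078e-03; σ = Eε = 69700 · -2.6078e-03 = -181.8 MPa.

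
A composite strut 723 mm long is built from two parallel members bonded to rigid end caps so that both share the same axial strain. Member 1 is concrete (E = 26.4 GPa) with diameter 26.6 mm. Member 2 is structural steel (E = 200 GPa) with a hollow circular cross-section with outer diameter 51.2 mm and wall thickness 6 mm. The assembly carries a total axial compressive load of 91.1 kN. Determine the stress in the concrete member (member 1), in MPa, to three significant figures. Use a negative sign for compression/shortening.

A_1 = 555.7 mm².
A_2 = 852 mm².
Equal strain + equilibrium ⇒ each member carries load in proportion to AE: A₁E₁ = 14670000 N, A₂E₂ = 170400000 N, ΣAE = 185100000 N.
σ₁ = P·E₁/ΣAE = -91100·26400/185100000 = -13 MPa.

-13.0 MPa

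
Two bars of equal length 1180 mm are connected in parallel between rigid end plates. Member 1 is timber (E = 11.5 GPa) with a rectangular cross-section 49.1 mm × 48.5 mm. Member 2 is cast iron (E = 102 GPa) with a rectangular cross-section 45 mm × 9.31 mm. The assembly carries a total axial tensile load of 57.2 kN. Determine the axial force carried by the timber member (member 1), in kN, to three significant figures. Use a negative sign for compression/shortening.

A_1 = 2381 mm².
A_2 = 419 mm².
Equal strain + equilibrium ⇒ each member carries load in proportion to AE: A₁E₁ = 27390000 N, A₂E₂ = 42730000 N, ΣAE = 70120000 N.
F₁ = P·A₁E₁/ΣAE = 57200·27390000/70120000 = 22340 N.

22.3 kN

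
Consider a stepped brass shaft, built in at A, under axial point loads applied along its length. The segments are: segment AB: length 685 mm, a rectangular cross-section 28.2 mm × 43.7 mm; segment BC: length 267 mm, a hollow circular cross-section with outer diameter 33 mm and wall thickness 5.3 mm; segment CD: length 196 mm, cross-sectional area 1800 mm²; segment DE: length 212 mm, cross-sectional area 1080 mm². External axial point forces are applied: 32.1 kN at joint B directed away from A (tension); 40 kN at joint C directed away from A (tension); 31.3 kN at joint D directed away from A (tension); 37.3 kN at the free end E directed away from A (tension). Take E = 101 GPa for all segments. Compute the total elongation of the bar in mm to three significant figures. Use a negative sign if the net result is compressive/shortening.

Internal axial forces (sectioning from the free end, tension +): N_DE = 37.3 kN, N_CD = 68.6 kN, N_BC = 108.6 kN, N_AB = 140.7 kN.
A_AB = 1232 mm².
A_BC = 461.2 mm².
δ_AB = 140700·685/(1232·101000) = 0.7743 mm
δ_BC = 108600·267/(461.2·101000) = 0.6225 mm
δ_CD = 68600·196/(1800·101000) = 0.07396 mm
δ_DE = 37300·212/(1080·101000) = 0.07249 mm
δ = Σδ_i = 1.543 mm.

1.54 mm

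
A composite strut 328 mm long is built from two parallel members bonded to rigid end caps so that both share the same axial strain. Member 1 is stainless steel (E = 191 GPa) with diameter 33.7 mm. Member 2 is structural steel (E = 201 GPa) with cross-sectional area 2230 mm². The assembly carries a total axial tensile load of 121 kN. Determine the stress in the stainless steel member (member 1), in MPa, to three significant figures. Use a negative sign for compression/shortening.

A_1 = 892 mm².
Equal strain + equilibrium ⇒ each member carries load in proportion to AE: A₁E₁ = 170400000 N, A₂E₂ = 448200000 N, ΣAE = 618600000 N.
σ₁ = P·E₁/ΣAE = 121000·191000/618600000 = 37.36 MPa.

37.4 MPa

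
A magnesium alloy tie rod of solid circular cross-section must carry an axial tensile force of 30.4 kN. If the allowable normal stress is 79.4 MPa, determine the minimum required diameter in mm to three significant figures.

22.1 mm

Required area A ≥ P/σ_allow = 30400/79.4 = 382.9 mm².
For a solid circular section, d ≥ √(4A/π) = 22.08 mm.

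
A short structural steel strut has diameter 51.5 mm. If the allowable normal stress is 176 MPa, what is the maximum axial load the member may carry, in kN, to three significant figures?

367 kN

A = 2083 mm².
P_max = σ_allow · A = 176 · 2083 = 366600 N = 366.6 kN.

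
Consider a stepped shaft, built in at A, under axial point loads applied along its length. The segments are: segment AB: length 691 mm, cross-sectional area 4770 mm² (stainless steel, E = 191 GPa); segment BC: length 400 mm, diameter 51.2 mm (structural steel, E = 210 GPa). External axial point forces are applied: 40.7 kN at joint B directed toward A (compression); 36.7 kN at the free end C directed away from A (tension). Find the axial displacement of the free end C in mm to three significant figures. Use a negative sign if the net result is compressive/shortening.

0.0309 mm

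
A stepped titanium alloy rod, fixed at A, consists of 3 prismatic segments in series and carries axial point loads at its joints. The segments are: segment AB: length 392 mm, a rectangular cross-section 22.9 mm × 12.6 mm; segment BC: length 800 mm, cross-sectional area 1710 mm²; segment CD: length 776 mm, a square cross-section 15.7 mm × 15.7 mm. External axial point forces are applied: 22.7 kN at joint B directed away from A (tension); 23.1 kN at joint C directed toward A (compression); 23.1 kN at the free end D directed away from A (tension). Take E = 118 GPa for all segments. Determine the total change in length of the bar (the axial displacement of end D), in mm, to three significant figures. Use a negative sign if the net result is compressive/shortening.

Internal axial forces (sectioning from the free end, tension +): N_CD = 23.1 kN, N_BC = 0 kN, N_AB = 22.7 kN.
A_AB = 288.5 mm².
A_CD = 246.5 mm².
δ_AB = 22700·392/(288.5·118000) = 0.2614 mm
δ_BC = 0·800/(1710·118000) = 0 mm
δ_CD = 23100·776/(246.5·118000) = 0.6163 mm
δ = Σδ_i = 0.8777 mm.

0.878 mm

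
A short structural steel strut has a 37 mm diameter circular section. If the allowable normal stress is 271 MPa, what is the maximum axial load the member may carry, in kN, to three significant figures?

A = 1075 mm².
P_max = σ_allow · A = 271 · 1075 = 291400 N = 291.4 kN.

291 kN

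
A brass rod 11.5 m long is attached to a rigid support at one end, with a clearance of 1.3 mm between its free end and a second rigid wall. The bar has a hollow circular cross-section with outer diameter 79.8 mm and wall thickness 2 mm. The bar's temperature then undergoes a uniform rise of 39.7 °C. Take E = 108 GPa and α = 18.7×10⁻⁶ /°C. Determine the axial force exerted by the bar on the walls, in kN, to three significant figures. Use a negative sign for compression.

Free thermal expansion αLΔT = 18.7e-6 · 11500 · 39.7 = 8.537 mm.
The walls engage after the gap closes; constrained expansion = 8.537 − 1.3 = 7.237 mm.
The walls impose strain ε = −(7.237)/11500 = -6.2935e-04; σ = Eε = 108000 · -6.2935e-04 = -67.97 MPa.
Wall reaction R = σ·A = -67.97·488.8 = -33230 N = -33.23 kN.

-33.2 kN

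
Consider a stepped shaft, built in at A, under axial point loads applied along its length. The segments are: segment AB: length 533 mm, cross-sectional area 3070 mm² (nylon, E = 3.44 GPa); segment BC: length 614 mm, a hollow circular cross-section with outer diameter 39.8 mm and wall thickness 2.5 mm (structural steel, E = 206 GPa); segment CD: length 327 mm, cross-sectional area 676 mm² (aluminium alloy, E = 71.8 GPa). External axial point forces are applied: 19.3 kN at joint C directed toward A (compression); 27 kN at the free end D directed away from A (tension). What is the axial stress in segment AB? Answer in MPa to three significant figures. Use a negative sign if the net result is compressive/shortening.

2.51 MPa

Internal axial forces (sectioning from the free end, tension +): N_CD = 27 kN, N_BC = 7.7 kN, N_AB = 7.7 kN.
σ_AB = N_AB/A_AB = 7700/3070 = 2.508 MPa.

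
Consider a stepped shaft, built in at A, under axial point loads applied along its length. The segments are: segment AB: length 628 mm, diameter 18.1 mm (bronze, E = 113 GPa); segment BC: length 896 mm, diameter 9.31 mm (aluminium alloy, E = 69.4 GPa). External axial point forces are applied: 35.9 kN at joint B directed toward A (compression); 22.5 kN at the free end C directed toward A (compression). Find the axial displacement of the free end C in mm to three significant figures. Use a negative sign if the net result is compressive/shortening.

Internal axial forces (sectioning from the free end, tension +): N_BC = -22.5 kN, N_AB = -58.4 kN.
A_AB = 257.3 mm².
A_BC = 68.08 mm².
δ_AB = -58400·628/(257.3·113000) = -1.261 mm
δ_BC = -22500·896/(68.08·69400) = -4.267 mm
δ = Σδ_i = -5.529 mm.

-5.53 mm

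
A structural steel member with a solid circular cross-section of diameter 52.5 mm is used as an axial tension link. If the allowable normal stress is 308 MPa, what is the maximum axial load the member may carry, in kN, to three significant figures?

667 kN

A = 2165 mm².
P_max = σ_allow · A = 308 · 2165 = 666700 N = 666.7 kN.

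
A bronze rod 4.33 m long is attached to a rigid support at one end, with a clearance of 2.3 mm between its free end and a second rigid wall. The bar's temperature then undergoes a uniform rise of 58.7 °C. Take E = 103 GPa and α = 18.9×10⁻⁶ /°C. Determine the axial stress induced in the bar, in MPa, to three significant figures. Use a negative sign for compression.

Free thermal expansion αLΔT = 18.9e-6 · 4330 · 58.7 = 4.804 mm.
The walls engage after the gap closes; constrained expansion = 4.804 − 2.3 = 2.504 mm.
The walls impose strain ε = −(2.504)/4330 = -5.7825e-04; σ = Eε = 103000 · -5.7825e-04 = -59.56 MPa.

-59.6 MPa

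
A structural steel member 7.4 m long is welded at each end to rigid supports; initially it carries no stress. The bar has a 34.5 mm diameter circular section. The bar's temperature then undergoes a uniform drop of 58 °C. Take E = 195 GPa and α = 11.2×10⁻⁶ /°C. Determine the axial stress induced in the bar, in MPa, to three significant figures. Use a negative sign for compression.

127 MPa

Free thermal expansion αLΔT = 11.2e-6 · 7400 · -58 = -4.807 mm.
The walls impose strain ε = −(-4.807)/7400 = 6.4960e-04; σ = Eε = 195000 · 6.4960e-04 = 126.7 MPa.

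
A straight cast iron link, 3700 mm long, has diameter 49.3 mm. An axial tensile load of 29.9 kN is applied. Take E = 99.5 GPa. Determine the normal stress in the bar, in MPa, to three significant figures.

15.7 MPa

A = 1909 mm².
σ = N/A = 29900/1909 = 15.66 MPa.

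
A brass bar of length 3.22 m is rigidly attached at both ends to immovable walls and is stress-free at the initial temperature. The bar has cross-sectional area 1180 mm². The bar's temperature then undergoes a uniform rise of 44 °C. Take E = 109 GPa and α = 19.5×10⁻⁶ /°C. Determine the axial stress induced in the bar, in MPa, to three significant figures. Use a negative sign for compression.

-93.5 MPa

Free thermal expansion αLΔT = 19.5e-6 · 3220 · 44 = 2.763 mm.
The walls impose strain ε = −(2.763)/3220 = -8.5800e-04; σ = Eε = 109000 · -8.5800e-04 = -93.52 MPa.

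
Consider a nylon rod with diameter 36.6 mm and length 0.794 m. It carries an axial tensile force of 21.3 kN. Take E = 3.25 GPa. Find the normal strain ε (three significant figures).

A = 1052 mm².
σ = N/A = 20.25 MPa; ε = σ/E = 20.25/3250 = 6.229e-03.

0.00623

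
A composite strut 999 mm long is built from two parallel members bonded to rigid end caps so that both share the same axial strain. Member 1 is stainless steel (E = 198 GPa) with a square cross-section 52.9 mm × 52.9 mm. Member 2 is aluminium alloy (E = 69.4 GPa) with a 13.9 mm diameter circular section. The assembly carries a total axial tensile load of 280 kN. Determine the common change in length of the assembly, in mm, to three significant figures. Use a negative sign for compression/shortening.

0.495 mm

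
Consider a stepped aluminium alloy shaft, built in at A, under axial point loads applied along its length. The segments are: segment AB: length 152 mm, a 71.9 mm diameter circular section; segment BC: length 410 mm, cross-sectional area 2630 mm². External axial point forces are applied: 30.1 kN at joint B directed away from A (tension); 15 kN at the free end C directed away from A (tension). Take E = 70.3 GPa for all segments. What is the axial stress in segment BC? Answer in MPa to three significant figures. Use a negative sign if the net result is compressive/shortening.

5.70 MPa

Internal axial forces (sectioning from the free end, tension +): N_BC = 15 kN, N_AB = 45.1 kN.
σ_BC = N_BC/A_BC = 15000/2630 = 5.703 MPa.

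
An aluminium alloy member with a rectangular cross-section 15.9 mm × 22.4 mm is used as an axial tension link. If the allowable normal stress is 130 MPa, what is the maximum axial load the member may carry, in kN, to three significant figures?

46.3 kN

A = 356.2 mm².
P_max = σ_allow · A = 130 · 356.2 = 46300 N = 46.3 kN.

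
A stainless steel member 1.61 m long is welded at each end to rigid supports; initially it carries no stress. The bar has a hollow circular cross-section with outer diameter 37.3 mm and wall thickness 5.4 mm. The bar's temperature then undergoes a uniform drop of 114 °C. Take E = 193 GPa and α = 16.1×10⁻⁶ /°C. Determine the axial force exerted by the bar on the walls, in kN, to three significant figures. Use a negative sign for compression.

192 kN

Free thermal expansion αLΔT = 16.1e-6 · 1610 · -114 = -2.955 mm.
The walls impose strain ε = −(-2.955)/1610 = 1.8354e-03; σ = Eε = 193000 · 1.8354e-03 = 354.2 MPa.
Wall reaction R = σ·A = 354.2·541.2 = 191700 N = 191.7 kN.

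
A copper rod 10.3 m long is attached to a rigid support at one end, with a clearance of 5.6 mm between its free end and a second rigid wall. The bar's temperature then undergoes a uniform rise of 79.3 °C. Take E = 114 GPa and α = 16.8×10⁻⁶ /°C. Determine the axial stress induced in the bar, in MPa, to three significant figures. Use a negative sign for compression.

-89.9 MPa

Free thermal expansion αLΔT = 16.8e-6 · 10300 · 79.3 = 13.72 mm.
The walls engage after the gap closes; constrained expansion = 13.72 − 5.6 = 8.122 mm.
The walls impose strain ε = −(8.122)/10300 = -7.8855e-04; σ = Eε = 114000 · -7.8855e-04 = -89.89 MPa.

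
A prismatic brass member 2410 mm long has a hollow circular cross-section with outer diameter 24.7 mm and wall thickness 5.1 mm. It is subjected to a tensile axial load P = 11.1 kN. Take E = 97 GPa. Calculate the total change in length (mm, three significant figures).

A = 314 mm².
δ_mech = NL/(AE) = 11100·2410/(314·97000) = 0.8782 mm.

0.878 mm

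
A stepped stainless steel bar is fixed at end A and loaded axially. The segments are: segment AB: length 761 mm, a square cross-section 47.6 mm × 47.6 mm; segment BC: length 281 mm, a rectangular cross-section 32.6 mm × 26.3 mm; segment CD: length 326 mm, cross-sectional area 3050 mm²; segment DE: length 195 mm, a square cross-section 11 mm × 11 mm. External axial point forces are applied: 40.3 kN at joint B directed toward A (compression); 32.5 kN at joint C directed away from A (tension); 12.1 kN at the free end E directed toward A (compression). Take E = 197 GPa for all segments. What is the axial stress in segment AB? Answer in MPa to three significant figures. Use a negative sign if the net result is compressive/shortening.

Internal axial forces (sectioning from the free end, tension +): N_DE = -12.1 kN, N_CD = -12.1 kN, N_BC = 20.4 kN, N_AB = -19.9 kN.
A_AB = 2266 mm².
σ_AB = N_AB/A_AB = -19900/2266 = -8.783 MPa.

-8.78 MPa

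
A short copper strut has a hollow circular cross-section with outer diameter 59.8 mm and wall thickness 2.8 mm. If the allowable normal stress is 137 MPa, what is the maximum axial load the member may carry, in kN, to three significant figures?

68.7 kN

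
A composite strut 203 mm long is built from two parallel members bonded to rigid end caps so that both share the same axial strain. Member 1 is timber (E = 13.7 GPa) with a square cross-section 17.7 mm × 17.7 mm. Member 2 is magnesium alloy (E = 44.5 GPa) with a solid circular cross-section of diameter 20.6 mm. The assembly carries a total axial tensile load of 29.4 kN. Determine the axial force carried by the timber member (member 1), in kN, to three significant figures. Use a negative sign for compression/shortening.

A_1 = 313.3 mm².
A_2 = 333.3 mm².
Equal strain + equilibrium ⇒ each member carries load in proportion to AE: A₁E₁ = 4292000 N, A₂E₂ = 14830000 N, ΣAE = 19120000 N.
F₁ = P·A₁E₁/ΣAE = 29400·4292000/19120000 = 6599 N.

6.60 kN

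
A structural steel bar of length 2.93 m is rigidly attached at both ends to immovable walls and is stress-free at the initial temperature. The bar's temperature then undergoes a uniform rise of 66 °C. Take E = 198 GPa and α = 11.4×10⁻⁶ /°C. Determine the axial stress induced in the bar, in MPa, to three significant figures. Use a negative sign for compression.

-149 MPa

Free thermal expansion αLΔT = 11.4e-6 · 2930 · 66 = 2.205 mm.
The walls impose strain ε = −(2.205)/2930 = -7.5240e-04; σ = Eε = 198000 · -7.5240e-04 = -149 MPa.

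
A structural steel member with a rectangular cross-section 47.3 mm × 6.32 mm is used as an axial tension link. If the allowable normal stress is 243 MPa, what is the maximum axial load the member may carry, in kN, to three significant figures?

72.6 kN

A = 298.9 mm².
P_max = σ_allow · A = 243 · 298.9 = 72640 N = 72.64 kN.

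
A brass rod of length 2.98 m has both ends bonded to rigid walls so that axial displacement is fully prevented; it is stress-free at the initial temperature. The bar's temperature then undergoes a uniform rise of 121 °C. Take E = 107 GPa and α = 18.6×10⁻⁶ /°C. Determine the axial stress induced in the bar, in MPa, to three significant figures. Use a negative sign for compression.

-241 MPa

Free thermal expansion αLΔT = 18.6e-6 · 2980 · 121 = 6.707 mm.
The walls impose strain ε = −(6.707)/2980 = -2.2506e-03; σ = Eε = 107000 · -2.2506e-03 = -240.8 MPa.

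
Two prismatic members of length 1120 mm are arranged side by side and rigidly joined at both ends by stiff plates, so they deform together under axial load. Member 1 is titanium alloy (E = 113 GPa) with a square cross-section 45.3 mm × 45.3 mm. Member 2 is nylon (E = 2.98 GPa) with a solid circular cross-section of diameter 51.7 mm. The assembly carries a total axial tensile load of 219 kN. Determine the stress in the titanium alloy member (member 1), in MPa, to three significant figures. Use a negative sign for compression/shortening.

A_1 = 2052 mm².
A_2 = 2099 mm².
Equal strain + equilibrium ⇒ each member carries load in proportion to AE: A₁E₁ = 231900000 N, A₂E₂ = 6256000 N, ΣAE = 238100000 N.
σ₁ = P·E₁/ΣAE = 219000·113000/238100000 = 103.9 MPa.

104 MPa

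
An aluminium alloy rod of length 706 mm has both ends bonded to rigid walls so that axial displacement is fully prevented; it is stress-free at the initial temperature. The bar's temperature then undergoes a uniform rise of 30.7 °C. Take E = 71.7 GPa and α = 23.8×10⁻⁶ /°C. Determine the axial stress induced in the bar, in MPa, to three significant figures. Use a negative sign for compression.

-52.4 MPa

Free thermal expansion αLΔT = 23.8e-6 · 706 · 30.7 = 0.5158 mm.
The walls impose strain ε = −(0.5158)/706 = -7.3066e-04; σ = Eε = 71700 · -7.3066e-04 = -52.39 MPa.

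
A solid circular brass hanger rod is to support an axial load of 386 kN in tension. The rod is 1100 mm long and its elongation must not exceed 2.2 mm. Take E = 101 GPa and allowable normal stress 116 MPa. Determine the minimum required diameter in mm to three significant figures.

65.1 mm

Required area A ≥ P/σ_allow = 386000/116 = 3328 mm².
For a solid circular section, d ≥ √(4A/π) = 65.09 mm.
Elongation limit: A ≥ PL/(Eδ_allow) = 386000·1100/(101000·2.2) = 1911 mm² ⇒ d ≥ 49.33 mm.
The stress limit governs.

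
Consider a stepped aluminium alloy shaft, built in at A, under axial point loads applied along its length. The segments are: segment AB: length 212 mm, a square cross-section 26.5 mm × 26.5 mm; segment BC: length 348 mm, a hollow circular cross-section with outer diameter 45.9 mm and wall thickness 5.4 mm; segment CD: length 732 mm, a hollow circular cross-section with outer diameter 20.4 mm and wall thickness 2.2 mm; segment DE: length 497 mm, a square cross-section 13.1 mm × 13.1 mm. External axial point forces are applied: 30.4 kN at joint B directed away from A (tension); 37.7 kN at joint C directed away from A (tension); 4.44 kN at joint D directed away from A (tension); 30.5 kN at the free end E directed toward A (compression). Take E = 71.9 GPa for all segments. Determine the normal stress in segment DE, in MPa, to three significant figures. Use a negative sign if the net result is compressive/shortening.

Internal axial forces (sectioning from the free end, tension +): N_DE = -30.5 kN, N_CD = -26.06 kN, N_BC = 11.64 kN, N_AB = 42.04 kN.
A_DE = 171.6 mm².
σ_DE = N_DE/A_DE = -30500/171.6 = -177.7 MPa.

-178 MPa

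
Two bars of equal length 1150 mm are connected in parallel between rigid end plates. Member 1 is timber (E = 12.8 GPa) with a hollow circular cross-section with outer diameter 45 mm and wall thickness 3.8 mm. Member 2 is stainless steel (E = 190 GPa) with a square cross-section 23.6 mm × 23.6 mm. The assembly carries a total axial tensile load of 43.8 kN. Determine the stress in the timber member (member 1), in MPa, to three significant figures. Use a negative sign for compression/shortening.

5.00 MPa

A_1 = 491.8 mm².
A_2 = 557 mm².
Equal strain + equilibrium ⇒ each member carries load in proportion to AE: A₁E₁ = 6296000 N, A₂E₂ = 105800000 N, ΣAE = 112100000 N.
σ₁ = P·E₁/ΣAE = 43800·12800/112100000 = 5 MPa.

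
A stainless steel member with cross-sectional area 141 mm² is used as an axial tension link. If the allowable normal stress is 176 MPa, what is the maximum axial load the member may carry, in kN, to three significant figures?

24.8 kN

P_max = σ_allow · A = 176 · 141 = 24820 N = 24.82 kN.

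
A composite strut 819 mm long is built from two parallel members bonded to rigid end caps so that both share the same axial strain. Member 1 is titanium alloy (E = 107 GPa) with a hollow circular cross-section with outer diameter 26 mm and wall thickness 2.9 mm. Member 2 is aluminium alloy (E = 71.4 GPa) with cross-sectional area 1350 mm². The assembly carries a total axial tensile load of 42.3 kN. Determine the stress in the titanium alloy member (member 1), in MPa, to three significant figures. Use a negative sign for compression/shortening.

A_1 = 210.5 mm².
Equal strain + equilibrium ⇒ each member carries load in proportion to AE: A₁E₁ = 22520000 N, A₂E₂ = 96390000 N, ΣAE = 118900000 N.
σ₁ = P·E₁/ΣAE = 42300·107000/118900000 = 38.06 MPa.

38.1 MPa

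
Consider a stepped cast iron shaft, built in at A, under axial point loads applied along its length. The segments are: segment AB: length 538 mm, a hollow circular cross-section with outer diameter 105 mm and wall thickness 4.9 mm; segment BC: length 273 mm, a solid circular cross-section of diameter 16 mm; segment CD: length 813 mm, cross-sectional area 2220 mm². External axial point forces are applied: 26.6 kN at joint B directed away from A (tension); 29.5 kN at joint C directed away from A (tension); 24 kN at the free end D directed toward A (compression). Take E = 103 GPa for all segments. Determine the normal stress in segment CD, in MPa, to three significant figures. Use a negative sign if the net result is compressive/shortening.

Internal axial forces (sectioning from the free end, tension +): N_CD = -24 kN, N_BC = 5.5 kN, N_AB = 32.1 kN.
σ_CD = N_CD/A_CD = -24000/2220 = -10.81 MPa.

-10.8 MPa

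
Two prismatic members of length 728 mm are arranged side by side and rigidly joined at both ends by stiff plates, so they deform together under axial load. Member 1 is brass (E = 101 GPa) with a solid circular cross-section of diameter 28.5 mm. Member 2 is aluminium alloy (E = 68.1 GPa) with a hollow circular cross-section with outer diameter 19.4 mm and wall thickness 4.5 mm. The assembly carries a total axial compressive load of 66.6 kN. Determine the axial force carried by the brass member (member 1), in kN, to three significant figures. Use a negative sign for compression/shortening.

-54.5 kN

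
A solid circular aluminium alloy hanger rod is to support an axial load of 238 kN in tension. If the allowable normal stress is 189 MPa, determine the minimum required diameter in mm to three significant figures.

Required area A ≥ P/σ_allow = 238000/189 = 1259 mm².
For a solid circular section, d ≥ √(4A/π) = 40.04 mm.

40.0 mm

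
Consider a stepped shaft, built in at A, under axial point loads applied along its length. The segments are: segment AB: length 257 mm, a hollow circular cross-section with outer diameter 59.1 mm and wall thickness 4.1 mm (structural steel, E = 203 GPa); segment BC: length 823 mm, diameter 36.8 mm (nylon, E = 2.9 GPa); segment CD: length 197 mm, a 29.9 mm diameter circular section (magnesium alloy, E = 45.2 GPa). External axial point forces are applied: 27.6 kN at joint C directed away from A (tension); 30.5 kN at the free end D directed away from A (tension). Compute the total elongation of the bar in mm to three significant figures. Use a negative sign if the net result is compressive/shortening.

Internal axial forces (sectioning from the free end, tension +): N_CD = 30.5 kN, N_BC = 58.1 kN, N_AB = 58.1 kN.
A_AB = 708.4 mm².
A_BC = 1064 mm².
A_CD = 702.2 mm².
δ_AB = 58100·257/(708.4·203000) = 0.1038 mm
δ_BC = 58100·823/(1064·2900) = 15.5 mm
δ_CD = 30500·197/(702.2·45200) = 0.1893 mm
δ = Σδ_i = 15.8 mm.

15.8 mm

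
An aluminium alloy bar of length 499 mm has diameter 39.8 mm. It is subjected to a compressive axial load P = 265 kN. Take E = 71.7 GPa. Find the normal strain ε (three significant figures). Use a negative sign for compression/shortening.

A = 1244 mm².
σ = N/A = -213 MPa; ε = σ/E = -213/71700 = -2.971e-03.

-0.00297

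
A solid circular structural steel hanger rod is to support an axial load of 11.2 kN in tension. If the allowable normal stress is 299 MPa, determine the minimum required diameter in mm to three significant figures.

Required area A ≥ P/σ_allow = 11200/299 = 37.46 mm².
For a solid circular section, d ≥ √(4A/π) = 6.906 mm.

6.91 mm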